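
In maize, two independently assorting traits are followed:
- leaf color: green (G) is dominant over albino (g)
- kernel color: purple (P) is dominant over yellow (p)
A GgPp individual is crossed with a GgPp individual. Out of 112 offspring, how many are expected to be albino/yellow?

Dihybrid cross GgPp × GgPp — consider each gene separately:
leaf color: Gg × Gg → 1 GG, 2 Gg, 1 gg → 3 G_ : 1 gg (out of 4)
kernel color: Pp × Pp → 1 PP, 2 Pp, 1 pp → 3 P_ : 1 pp (out of 4)
Combine (counts out of 4 × 4 = 16): green/purple (G_P_) = 3×3 = 9; green/yellow (G_pp) = 3×1 = 3; albino/purple (ggP_) = 1×3 = 3; albino/yellow (ggpp) = 1×1 = 1
Phenotype counts (out of 16): 9 green/purple, 3 green/yellow, 3 albino/purple, 1 albino/yellow
albino/yellow: 1 out of 16 → fraction 1/16
Expected count = 1/16 × 112 = 7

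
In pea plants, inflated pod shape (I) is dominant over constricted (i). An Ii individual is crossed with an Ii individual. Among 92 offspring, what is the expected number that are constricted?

Punnett square for Ii × Ii:
Offspring genotypes: 1 II, 2 Ii, 1 ii
inflated: 3, constricted: 1
constricted: 1 out of 4 → fraction 1/4
Expected count = 1/4 × 92 = 23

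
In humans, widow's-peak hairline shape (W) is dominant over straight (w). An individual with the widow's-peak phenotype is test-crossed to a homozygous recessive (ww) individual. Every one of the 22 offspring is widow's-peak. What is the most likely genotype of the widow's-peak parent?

Test cross: ? × ww
All offspring are widow's-peak.
If the unknown parent were heterozygous (Ww), about half of 22 offspring would be straight; none are. The unknown parent is most likely homozygous dominant (WW).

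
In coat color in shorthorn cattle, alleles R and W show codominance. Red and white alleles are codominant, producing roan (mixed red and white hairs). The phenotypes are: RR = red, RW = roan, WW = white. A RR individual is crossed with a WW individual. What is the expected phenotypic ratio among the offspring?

Punnett square for RR × WW:
Offspring genotypes: 4 RW
Phenotype counts: 4 roan
Ratio: all roan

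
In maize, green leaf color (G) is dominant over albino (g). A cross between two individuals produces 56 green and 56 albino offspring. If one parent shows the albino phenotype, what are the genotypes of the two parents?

Observed offspring: 56 green, 56 albino
The observed ratio simplifies to 1:1. One parent shows albino, so its genotype must be gg. A 1:1 offspring split requires the other parent to be heterozygous (Gg).
Parent genotypes: gg × Gg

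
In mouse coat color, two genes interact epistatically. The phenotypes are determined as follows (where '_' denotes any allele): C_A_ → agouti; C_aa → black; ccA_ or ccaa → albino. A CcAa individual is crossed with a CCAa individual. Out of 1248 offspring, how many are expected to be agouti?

Cross: CcAa × CCAa — consider each gene separately:
C gene: Cc × CC → 2 CC, 2 Cc → 4 C_ (out of 4)
A gene: Aa × Aa → 1 AA, 2 Aa, 1 aa → 3 A_ : 1 aa (out of 4)
Genotype classes (out of 4 × 4 = 16): C_A_ = 4×3 = 12; C_aa = 4×1 = 4
Apply the phenotype rules: C_A_ (12) → agouti; C_aa (4) → black
Phenotype counts (out of 16): 12 agouti, 4 black
agouti: 12 out of 16 → fraction 3/4
Expected count = 3/4 × 1248 = 936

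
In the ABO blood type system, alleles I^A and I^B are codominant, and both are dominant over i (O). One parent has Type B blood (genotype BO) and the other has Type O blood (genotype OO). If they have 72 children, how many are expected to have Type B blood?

Cross: BO × OO
Possible offspring genotypes: 2 BO, 2 OO
Blood type counts: 2 Type B, 2 Type O
Probability of Type B: 2/4 = 1/2
Expected count = 1/2 × 72 = 36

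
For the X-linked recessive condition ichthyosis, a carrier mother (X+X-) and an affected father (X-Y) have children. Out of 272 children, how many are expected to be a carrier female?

Cross: X+X- × X-Y
Offspring: 1 X+X-, 1 X+Y, 1 X-X-, 1 X-Y
Probability of a carrier female: 1/4
Expected count = 1/4 × 272 = 68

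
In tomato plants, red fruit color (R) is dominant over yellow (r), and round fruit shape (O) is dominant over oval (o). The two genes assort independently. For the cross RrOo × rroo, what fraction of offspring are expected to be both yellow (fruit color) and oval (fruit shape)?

Dihybrid cross RrOo × rroo — consider each gene separately:
fruit color: Rr × rr → 2 Rr, 2 rr → 2 R_ : 2 rr (out of 4)
fruit shape: Oo × oo → 2 Oo, 2 oo → 2 O_ : 2 oo (out of 4)
Looking for: yellow (rr) and oval (oo)
P(yellow) = 2/4, P(oval) = 2/4
P(both) = 2/4 × 2/4 = 4/16 = 1/4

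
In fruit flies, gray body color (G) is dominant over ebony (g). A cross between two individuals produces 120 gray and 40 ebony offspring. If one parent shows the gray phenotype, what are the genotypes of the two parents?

Observed offspring: 120 gray, 40 ebony
The observed ratio simplifies to 3:1. Ebony (gg) offspring appear, so each parent must contribute one g allele. The parent stated to show gray carries G, so it is Gg. The other parent is then either Gg or gg: Gg × gg would give a 1:1 split, whereas Gg × Gg gives 3:1 — matching the data. So both parents are heterozygous (Gg × Gg).
Parent genotypes: Gg × Gg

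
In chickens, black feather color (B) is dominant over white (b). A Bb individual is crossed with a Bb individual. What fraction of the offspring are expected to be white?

Punnett square for Bb × Bb:
Offspring genotypes: 1 BB, 2 Bb, 1 bb
black: 3, white: 1
white: 1 out of 4
Probability: 1/4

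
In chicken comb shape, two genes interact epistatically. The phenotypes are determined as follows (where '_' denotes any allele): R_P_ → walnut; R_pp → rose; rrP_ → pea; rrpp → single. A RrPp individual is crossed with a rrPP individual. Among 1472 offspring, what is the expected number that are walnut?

Cross: RrPp × rrPP — consider each gene separately:
R gene: Rr × rr → 2 Rr, 2 rr → 2 R_ : 2 rr (out of 4)
P gene: Pp × PP → 2 PP, 2 Pp → 4 P_ (out of 4)
Genotype classes (out of 4 × 4 = 16): R_P_ = 2×4 = 8; rrP_ = 2×4 = 8
Apply the phenotype rules: R_P_ (8) → walnut; rrP_ (8) → pea
Phenotype counts (out of 16): 8 walnut, 8 pea
walnut: 8 out of 16 → fraction 1/2
Expected count = 1/2 × 1472 = 736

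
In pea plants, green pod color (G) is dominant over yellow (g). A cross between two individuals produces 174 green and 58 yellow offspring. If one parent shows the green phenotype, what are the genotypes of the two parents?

Observed offspring: 174 green, 58 yellow
The observed ratio simplifies to 3:1. Yellow (gg) offspring appear, so each parent must contribute one g allele. The parent stated to show green carries G, so it is Gg. The other parent is then either Gg or gg: Gg × gg would give a 1:1 split, whereas Gg × Gg gives 3:1 — matching the data. So both parents are heterozygous (Gg × Gg).
Parent genotypes: Gg × Gg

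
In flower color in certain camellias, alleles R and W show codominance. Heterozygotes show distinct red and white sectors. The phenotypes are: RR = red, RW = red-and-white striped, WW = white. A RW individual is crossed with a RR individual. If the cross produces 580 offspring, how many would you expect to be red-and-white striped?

Punnett square for RW × RR:
Offspring genotypes: 2 RR, 2 RW
Phenotype counts: 2 red, 2 red-and-white striped
red-and-white striped: 2 out of 4 → fraction 1/2
Expected count = 1/2 × 580 = 290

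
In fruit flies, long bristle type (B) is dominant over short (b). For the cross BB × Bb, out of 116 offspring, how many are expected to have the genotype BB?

Punnett square for BB × Bb:
Offspring genotypes: 2 BB, 2 Bb
Total offspring: 4
Count with target: 2
Probability: 2/4 = 1/2
Expected count = 1/2 × 116 = 58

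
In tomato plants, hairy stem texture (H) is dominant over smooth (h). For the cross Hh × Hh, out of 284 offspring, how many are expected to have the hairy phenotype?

Punnett square for Hh × Hh:
Offspring genotypes: 1 HH, 2 Hh, 1 hh
Total offspring: 4
Count with target: 3
Probability: 3/4
Expected count = 3/4 × 284 = 213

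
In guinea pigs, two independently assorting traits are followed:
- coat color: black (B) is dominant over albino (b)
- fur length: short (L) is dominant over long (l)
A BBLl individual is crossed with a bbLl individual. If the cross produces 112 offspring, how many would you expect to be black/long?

Dihybrid cross BBLl × bbLl — consider each gene separately:
coat color: BB × bb → 4 Bb → 4 B_ (out of 4)
fur length: Ll × Ll → 1 LL, 2 Ll, 1 ll → 3 L_ : 1 ll (out of 4)
Combine (counts out of 4 × 4 = 16): black/short (B_L_) = 4×3 = 12; black/long (B_ll) = 4×1 = 4
Phenotype counts (out of 16): 12 black/short, 4 black/long
black/long: 4 out of 16 → fraction 1/4
Expected count = 1/4 × 112 = 28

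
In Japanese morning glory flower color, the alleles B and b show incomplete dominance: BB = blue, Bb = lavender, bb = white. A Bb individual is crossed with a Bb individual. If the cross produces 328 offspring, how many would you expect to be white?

Punnett square for Bb × Bb:
Offspring genotypes: 1 BB, 2 Bb, 1 bb
Phenotype counts: 1 blue, 2 lavender, 1 white
white: 1 out of 4 → fraction 1/4
Expected count = 1/4 × 328 = 82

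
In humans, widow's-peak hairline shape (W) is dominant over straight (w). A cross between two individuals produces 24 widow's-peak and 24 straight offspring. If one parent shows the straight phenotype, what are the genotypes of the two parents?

Observed offspring: 24 widow's-peak, 24 straight
The observed ratio simplifies to 1:1. One parent shows straight, so its genotype must be ww. A 1:1 offspring split requires the other parent to be heterozygous (Ww).
Parent genotypes: ww × Ww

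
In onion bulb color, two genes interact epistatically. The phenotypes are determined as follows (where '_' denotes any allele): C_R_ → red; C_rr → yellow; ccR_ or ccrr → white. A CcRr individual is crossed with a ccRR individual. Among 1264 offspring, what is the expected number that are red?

Cross: CcRr × ccRR — consider each gene separately:
C gene: Cc × cc → 2 Cc, 2 cc → 2 C_ : 2 cc (out of 4)
R gene: Rr × RR → 2 RR, 2 Rr → 4 R_ (out of 4)
Genotype classes (out of 4 × 4 = 16): C_R_ = 2×4 = 8; ccR_ = 2×4 = 8
Apply the phenotype rules: C_R_ (8) → red; ccR_ (8) → white
Phenotype counts (out of 16): 8 red, 8 white
red: 8 out of 16 → fraction 1/2
Expected count = 1/2 × 1264 = 632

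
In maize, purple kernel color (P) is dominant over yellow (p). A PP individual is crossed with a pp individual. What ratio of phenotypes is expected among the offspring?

Punnett square for PP × pp:
Offspring genotypes: 4 Pp
purple: 4, yellow: 0
Ratio: all purple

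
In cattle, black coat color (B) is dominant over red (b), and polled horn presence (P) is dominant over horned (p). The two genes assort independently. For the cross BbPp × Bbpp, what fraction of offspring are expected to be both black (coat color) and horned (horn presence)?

Dihybrid cross BbPp × Bbpp — consider each gene separately:
coat color: Bb × Bb → 1 BB, 2 Bb, 1 bb → 3 B_ : 1 bb (out of 4)
horn presence: Pp × pp → 2 Pp, 2 pp → 2 P_ : 2 pp (out of 4)
Looking for: black (B_) and horned (pp)
P(black) = 3/4, P(horned) = 2/4
P(both) = 3/4 × 2/4 = 6/16 = 3/8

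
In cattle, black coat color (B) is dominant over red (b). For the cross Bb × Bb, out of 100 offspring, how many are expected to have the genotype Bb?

Punnett square for Bb × Bb:
Offspring genotypes: 1 BB, 2 Bb, 1 bb
Total offspring: 4
Count with target: 2
Probability: 2/4 = 1/2
Expected count = 1/2 × 100 = 50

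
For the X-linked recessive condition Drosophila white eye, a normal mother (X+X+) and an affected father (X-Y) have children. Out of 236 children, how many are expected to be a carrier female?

Cross: X+X+ × X-Y
Offspring: 2 X+X-, 2 X+Y
Probability of a carrier female: 2/4 = 1/2
Expected count = 1/2 × 236 = 118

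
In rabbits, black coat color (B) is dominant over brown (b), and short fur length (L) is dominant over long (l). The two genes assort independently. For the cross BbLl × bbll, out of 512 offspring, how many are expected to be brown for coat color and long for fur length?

Dihybrid cross BbLl × bbll — consider each gene separately:
coat color: Bb × bb → 2 Bb, 2 bb → 2 B_ : 2 bb (out of 4)
fur length: Ll × ll → 2 Ll, 2 ll → 2 L_ : 2 ll (out of 4)
Looking for: brown (bb) and long (ll)
P(brown) = 2/4, P(long) = 2/4
P(both) = 2/4 × 2/4 = 4/16 = 1/4
Expected count = 1/4 × 512 = 128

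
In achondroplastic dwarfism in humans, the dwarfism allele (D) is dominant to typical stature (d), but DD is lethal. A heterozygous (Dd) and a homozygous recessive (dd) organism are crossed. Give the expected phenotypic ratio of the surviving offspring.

Cross: Dd × dd
Punnett square offspring (before lethality): 2 Dd, 2 dd
No DD offspring are produced in this cross.
Ratio: 1 achondroplastic dwarf : 1 typical stature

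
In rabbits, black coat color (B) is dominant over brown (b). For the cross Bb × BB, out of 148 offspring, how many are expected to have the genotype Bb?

Punnett square for Bb × BB:
Offspring genotypes: 2 BB, 2 Bb
Total offspring: 4
Count with target: 2
Probability: 2/4 = 1/2
Expected count = 1/2 × 148 = 74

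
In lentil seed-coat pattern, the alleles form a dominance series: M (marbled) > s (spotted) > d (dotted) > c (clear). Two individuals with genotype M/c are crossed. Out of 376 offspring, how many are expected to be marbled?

Cross: M/c × M/c
Allele dominance: M > s > d > c
Offspring genotypes: 1 M/M, 2 M/c, 1 c/c
Phenotype counts: 3 marbled, 1 clear
marbled: 3 out of 4 → fraction 3/4
Expected count = 3/4 × 376 = 282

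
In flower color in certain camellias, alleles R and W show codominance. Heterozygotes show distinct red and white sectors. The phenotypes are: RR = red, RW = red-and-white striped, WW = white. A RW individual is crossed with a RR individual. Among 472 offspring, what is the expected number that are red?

Punnett square for RW × RR:
Offspring genotypes: 2 RR, 2 RW
Phenotype counts: 2 red, 2 red-and-white striped
red: 2 out of 4 → fraction 1/2
Expected count = 1/2 × 472 = 236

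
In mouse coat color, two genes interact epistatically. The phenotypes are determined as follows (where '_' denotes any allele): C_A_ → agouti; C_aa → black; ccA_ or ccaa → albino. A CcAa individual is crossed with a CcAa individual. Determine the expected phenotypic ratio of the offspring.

Cross: CcAa × CcAa — consider each gene separately:
C gene: Cc × Cc → 1 CC, 2 Cc, 1 cc → 3 C_ : 1 cc (out of 4)
A gene: Aa × Aa → 1 AA, 2 Aa, 1 aa → 3 A_ : 1 aa (out of 4)
Genotype classes (out of 4 × 4 = 16): C_A_ = 3×3 = 9; C_aa = 3×1 = 3; ccA_ = 1×3 = 3; ccaa = 1×1 = 1
Apply the phenotype rules: C_A_ (9) → agouti; C_aa (3) → black; ccA_ (3) + ccaa (1) → albino
Phenotype counts (out of 16): 9 agouti, 3 black, 4 albino
Ratio: 9 agouti : 3 black : 4 albino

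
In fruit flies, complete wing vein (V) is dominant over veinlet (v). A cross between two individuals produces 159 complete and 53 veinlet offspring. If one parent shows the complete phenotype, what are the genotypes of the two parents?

Observed offspring: 159 complete, 53 veinlet
The observed ratio simplifies to 3:1. Veinlet (vv) offspring appear, so each parent must contribute one v allele. The parent stated to show complete carries V, so it is Vv. The other parent is then either Vv or vv: Vv × vv would give a 1:1 split, whereas Vv × Vv gives 3:1 — matching the data. So both parents are heterozygous (Vv × Vv).
Parent genotypes: Vv × Vv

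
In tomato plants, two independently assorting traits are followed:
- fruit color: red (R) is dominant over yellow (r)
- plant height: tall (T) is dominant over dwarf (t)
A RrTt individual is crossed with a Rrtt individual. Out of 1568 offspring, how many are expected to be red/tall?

Dihybrid cross RrTt × Rrtt — consider each gene separately:
fruit color: Rr × Rr → 1 RR, 2 Rr, 1 rr → 3 R_ : 1 rr (out of 4)
plant height: Tt × tt → 2 Tt, 2 tt → 2 T_ : 2 tt (out of 4)
Combine (counts out of 4 × 4 = 16): red/tall (R_T_) = 3×2 = 6; red/dwarf (R_tt) = 3×2 = 6; yellow/tall (rrT_) = 1×2 = 2; yellow/dwarf (rrtt) = 1×2 = 2
Phenotype counts (out of 16): 6 red/tall, 6 red/dwarf, 2 yellow/tall, 2 yellow/dwarf
red/tall: 6 out of 16 → fraction 3/8
Expected count = 3/8 × 1568 = 588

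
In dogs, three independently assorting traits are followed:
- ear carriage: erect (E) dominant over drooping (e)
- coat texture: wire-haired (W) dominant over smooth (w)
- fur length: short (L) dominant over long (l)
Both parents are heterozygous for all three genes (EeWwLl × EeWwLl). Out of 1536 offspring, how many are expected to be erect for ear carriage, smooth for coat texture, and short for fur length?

Trihybrid cross: EeWwLl × EeWwLl
Each trait segregates independently with a 3:1 phenotypic ratio, so each gene contributes 3/4 (dominant) or 1/4 (recessive).
Target: erect (ear carriage), smooth (coat texture), short (fur length)
Probability = product of independent per-trait probabilities
= 3/4 × 1/4 × 3/4 = 9/64
Expected count = 9/64 × 1536 = 216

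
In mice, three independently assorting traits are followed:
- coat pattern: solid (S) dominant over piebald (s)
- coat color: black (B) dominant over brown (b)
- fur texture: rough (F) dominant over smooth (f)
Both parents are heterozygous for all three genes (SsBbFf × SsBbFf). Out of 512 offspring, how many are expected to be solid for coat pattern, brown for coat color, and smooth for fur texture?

Trihybrid cross: SsBbFf × SsBbFf
Each trait segregates independently with a 3:1 phenotypic ratio, so each gene contributes 3/4 (dominant) or 1/4 (recessive).
Target: solid (coat pattern), brown (coat color), smooth (fur texture)
Probability = product of independent per-trait probabilities
= 3/4 × 1/4 × 1/4 = 3/64
Expected count = 3/64 × 512 = 24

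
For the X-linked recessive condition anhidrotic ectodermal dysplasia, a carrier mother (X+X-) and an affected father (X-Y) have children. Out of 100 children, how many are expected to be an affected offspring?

Cross: X+X- × X-Y
Offspring: 1 X+X-, 1 X+Y, 1 X-X-, 1 X-Y
Probability of an affected offspring: 2/4 = 1/2
Expected count = 1/2 × 100 = 50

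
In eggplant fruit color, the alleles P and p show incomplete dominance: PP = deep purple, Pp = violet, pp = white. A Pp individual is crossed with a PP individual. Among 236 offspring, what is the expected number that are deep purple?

Punnett square for Pp × PP:
Offspring genotypes: 2 PP, 2 Pp
Phenotype counts: 2 deep purple, 2 violet
deep purple: 2 out of 4 → fraction 1/2
Expected count = 1/2 × 236 = 118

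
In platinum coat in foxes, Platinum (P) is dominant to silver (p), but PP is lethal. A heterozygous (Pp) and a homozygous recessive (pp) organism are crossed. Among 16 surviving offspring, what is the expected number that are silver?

Cross: Pp × pp
Punnett square offspring (before lethality): 2 Pp, 2 pp
No PP offspring are produced in this cross.
silver: 2 out of 4 → fraction 1/2
Expected count = 1/2 × 16 = 8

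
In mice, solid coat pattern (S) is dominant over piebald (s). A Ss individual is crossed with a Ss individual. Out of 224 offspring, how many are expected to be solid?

Punnett square for Ss × Ss:
Offspring genotypes: 1 SS, 2 Ss, 1 ss
solid: 3, piebald: 1
solid: 3 out of 4 → fraction 3/4
Expected count = 3/4 × 224 = 168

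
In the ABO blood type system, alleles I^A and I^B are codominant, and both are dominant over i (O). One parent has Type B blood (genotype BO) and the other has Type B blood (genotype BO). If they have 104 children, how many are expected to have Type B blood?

Cross: BO × BO
Possible offspring genotypes: 1 BB, 2 BO, 1 OO
Blood type counts: 3 Type B, 1 Type O
Probability of Type B: 3/4
Expected count = 3/4 × 104 = 78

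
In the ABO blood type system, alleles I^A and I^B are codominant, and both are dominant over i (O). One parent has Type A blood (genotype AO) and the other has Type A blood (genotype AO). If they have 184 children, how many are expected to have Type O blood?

Cross: AO × AO
Possible offspring genotypes: 1 AA, 2 AO, 1 OO
Blood type counts: 3 Type A, 1 Type O
Probability of Type O: 1/4
Expected count = 1/4 × 184 = 46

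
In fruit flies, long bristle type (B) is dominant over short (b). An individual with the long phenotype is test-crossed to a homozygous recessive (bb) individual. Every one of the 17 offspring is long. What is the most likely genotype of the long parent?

Test cross: ? × bb
All offspring are long.
If the unknown parent were heterozygous (Bb), about half of 17 offspring would be short; none are. The unknown parent is most likely homozygous dominant (BB).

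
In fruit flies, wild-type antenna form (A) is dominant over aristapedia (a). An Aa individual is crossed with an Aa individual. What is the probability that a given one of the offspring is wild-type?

Punnett square for Aa × Aa:
Offspring genotypes: 1 AA, 2 Aa, 1 aa
wild-type: 3, aristapedia: 1
wild-type: 3 out of 4
Probability: 3/4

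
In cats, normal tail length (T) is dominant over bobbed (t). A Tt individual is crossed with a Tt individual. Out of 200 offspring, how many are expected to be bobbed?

Punnett square for Tt × Tt:
Offspring genotypes: 1 TT, 2 Tt, 1 tt
normal: 3, bobbed: 1
bobbed: 1 out of 4 → fraction 1/4
Expected count = 1/4 × 200 = 50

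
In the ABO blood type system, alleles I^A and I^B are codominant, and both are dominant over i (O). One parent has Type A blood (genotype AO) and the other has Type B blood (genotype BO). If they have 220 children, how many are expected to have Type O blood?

Cross: AO × BO
Possible offspring genotypes: 1 AB, 1 AO, 1 BO, 1 OO
Blood type counts: 1 Type AB, 1 Type A, 1 Type B, 1 Type O
Probability of Type O: 1/4
Expected count = 1/4 × 220 = 55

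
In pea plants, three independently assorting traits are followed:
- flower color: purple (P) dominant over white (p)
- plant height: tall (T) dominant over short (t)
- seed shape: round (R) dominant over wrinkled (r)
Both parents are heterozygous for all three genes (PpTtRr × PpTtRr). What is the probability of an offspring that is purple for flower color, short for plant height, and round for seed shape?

Trihybrid cross: PpTtRr × PpTtRr
Each trait segregates independently with a 3:1 phenotypic ratio, so each gene contributes 3/4 (dominant) or 1/4 (recessive).
Target: purple (flower color), short (plant height), round (seed shape)
Probability = product of independent per-trait probabilities
= 3/4 × 1/4 × 3/4 = 9/64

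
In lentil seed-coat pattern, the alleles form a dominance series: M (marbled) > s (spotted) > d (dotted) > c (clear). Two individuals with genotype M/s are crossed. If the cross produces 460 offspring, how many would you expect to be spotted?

Cross: M/s × M/s
Allele dominance: M > s > d > c
Offspring genotypes: 1 M/M, 2 M/s, 1 s/s
Phenotype counts: 3 marbled, 1 spotted
spotted: 1 out of 4 → fraction 1/4
Expected count = 1/4 × 460 = 115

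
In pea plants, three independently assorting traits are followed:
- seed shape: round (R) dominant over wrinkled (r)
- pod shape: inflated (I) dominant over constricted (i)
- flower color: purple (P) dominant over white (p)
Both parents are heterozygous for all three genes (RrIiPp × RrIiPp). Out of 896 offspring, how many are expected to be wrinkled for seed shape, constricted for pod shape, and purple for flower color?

Trihybrid cross: RrIiPp × RrIiPp
Each trait segregates independently with a 3:1 phenotypic ratio, so each gene contributes 3/4 (dominant) or 1/4 (recessive).
Target: wrinkled (seed shape), constricted (pod shape), purple (flower color)
Probability = product of independent per-trait probabilities
= 1/4 × 1/4 × 3/4 = 3/64
Expected count = 3/64 × 896 = 42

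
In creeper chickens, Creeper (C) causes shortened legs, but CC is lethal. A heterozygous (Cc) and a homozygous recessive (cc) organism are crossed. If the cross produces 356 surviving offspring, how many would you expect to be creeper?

Cross: Cc × cc
Punnett square offspring (before lethality): 2 Cc, 2 cc
No CC offspring are produced in this cross.
creeper: 2 out of 4 → fraction 1/2
Expected count = 1/2 × 356 = 178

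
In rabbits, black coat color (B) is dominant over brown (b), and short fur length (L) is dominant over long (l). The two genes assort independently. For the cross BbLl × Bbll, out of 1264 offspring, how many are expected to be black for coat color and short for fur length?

Dihybrid cross BbLl × Bbll — consider each gene separately:
coat color: Bb × Bb → 1 BB, 2 Bb, 1 bb → 3 B_ : 1 bb (out of 4)
fur length: Ll × ll → 2 Ll, 2 ll → 2 L_ : 2 ll (out of 4)
Looking for: black (B_) and short (L_)
P(black) = 3/4, P(short) = 2/4
P(both) = 3/4 × 2/4 = 6/16 = 3/8
Expected count = 3/8 × 1264 = 474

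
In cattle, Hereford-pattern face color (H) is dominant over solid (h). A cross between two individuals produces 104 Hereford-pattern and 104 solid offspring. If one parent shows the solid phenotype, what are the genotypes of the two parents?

Observed offspring: 104 Hereford-pattern, 104 solid
The observed ratio simplifies to 1:1. One parent shows solid, so its genotype must be hh. A 1:1 offspring split requires the other parent to be heterozygous (Hh).
Parent genotypes: hh × Hh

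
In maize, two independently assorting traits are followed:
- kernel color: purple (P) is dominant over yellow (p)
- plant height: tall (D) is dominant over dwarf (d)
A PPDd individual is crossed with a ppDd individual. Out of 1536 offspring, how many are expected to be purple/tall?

Dihybrid cross PPDd × ppDd — consider each gene separately:
kernel color: PP × pp → 4 Pp → 4 P_ (out of 4)
plant height: Dd × Dd → 1 DD, 2 Dd, 1 dd → 3 D_ : 1 dd (out of 4)
Combine (counts out of 4 × 4 = 16): purple/tall (P_D_) = 4×3 = 12; purple/dwarf (P_dd) = 4×1 = 4
Phenotype counts (out of 16): 12 purple/tall, 4 purple/dwarf
purple/tall: 12 out of 16 → fraction 3/4
Expected count = 3/4 × 1536 = 1152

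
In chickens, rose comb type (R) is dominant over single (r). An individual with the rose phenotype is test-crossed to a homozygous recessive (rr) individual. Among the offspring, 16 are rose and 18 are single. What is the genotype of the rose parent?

Test cross: ? × rr
Offspring: 16 rose, 18 single — approximately 1:1.
A 1:1 ratio in a test cross indicates the unknown parent is heterozygous (Rr).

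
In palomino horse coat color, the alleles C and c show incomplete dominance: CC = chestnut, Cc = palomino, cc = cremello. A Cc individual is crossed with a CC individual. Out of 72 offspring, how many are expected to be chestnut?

Punnett square for Cc × CC:
Offspring genotypes: 2 CC, 2 Cc
Phenotype counts: 2 chestnut, 2 palomino
chestnut: 2 out of 4 → fraction 1/2
Expected count = 1/2 × 72 = 36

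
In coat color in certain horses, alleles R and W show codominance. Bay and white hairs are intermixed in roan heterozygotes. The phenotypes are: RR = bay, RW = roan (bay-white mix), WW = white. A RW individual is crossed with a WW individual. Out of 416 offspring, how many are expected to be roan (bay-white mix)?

Punnett square for RW × WW:
Offspring genotypes: 2 RW, 2 WW
Phenotype counts: 2 roan (bay-white mix), 2 white
roan (bay-white mix): 2 out of 4 → fraction 1/2
Expected count = 1/2 × 416 = 208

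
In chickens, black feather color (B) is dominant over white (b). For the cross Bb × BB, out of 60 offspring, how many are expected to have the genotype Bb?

Punnett square for Bb × BB:
Offspring genotypes: 2 BB, 2 Bb
Total offspring: 4
Count with target: 2
Probability: 2/4 = 1/2
Expected count = 1/2 × 60 = 30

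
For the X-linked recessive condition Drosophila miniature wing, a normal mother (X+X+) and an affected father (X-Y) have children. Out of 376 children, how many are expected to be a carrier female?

Cross: X+X+ × X-Y
Offspring: 2 X+X-, 2 X+Y
Probability of a carrier female: 2/4 = 1/2
Expected count = 1/2 × 376 = 188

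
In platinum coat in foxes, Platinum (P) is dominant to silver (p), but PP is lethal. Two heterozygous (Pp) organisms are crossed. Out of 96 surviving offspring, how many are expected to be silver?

Cross: Pp × Pp
Punnett square offspring (before lethality): 1 PP, 2 Pp, 1 pp
The PP genotype is lethal (embryos die); surviving offspring: 2 Pp, 1 pp
silver: 1 out of 3 → fraction 1/3
Expected count = 1/3 × 96 = 32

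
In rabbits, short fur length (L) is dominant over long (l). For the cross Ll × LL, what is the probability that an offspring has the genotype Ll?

Punnett square for Ll × LL:
Offspring genotypes: 2 LL, 2 Ll
Total offspring: 4
Count with target: 2
Probability: 2/4 = 1/2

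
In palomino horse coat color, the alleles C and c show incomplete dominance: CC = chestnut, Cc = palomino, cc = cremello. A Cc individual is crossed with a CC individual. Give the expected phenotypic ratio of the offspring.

Punnett square for Cc × CC:
Offspring genotypes: 2 CC, 2 Cc
Phenotype counts: 2 chestnut, 2 palomino
Ratio: 1 chestnut : 1 palomino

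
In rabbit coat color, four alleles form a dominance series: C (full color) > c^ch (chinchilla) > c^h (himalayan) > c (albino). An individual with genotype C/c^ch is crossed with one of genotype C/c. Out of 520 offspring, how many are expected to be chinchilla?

Cross: C/c^ch × C/c
Allele dominance: C > c^ch > c^h > c
Offspring genotypes: 1 C/C, 1 C/c, 1 C/c^ch, 1 c^ch/c
Phenotype counts: 3 full color, 1 chinchilla
chinchilla: 1 out of 4 → fraction 1/4
Expected count = 1/4 × 520 = 130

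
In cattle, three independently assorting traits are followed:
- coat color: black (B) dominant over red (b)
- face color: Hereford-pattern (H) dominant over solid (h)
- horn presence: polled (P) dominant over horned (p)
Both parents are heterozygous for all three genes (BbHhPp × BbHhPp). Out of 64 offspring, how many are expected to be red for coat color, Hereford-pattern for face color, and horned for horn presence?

Trihybrid cross: BbHhPp × BbHhPp
Each trait segregates independently with a 3:1 phenotypic ratio, so each gene contributes 3/4 (dominant) or 1/4 (recessive).
Target: red (coat color), Hereford-pattern (face color), horned (horn presence)
Probability = product of independent per-trait probabilities
= 1/4 × 3/4 × 1/4 = 3/64
Expected count = 3/64 × 64 = 3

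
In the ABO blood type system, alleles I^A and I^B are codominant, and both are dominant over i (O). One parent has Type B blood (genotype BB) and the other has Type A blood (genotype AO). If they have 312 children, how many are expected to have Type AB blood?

Cross: BB × AO
Possible offspring genotypes: 2 AB, 2 BO
Blood type counts: 2 Type AB, 2 Type B
Probability of Type AB: 2/4 = 1/2
Expected count = 1/2 × 312 = 156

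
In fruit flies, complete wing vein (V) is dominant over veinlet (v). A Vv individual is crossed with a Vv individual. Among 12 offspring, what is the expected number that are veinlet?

Punnett square for Vv × Vv:
Offspring genotypes: 1 VV, 2 Vv, 1 vv
complete: 3, veinlet: 1
veinlet: 1 out of 4 → fraction 1/4
Expected count = 1/4 × 12 = 3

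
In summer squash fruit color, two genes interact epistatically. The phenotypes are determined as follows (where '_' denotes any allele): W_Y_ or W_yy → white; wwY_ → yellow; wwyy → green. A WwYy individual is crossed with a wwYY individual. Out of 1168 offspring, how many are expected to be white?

Cross: WwYy × wwYY — consider each gene separately:
W gene: Ww × ww → 2 Ww, 2 ww → 2 W_ : 2 ww (out of 4)
Y gene: Yy × YY → 2 YY, 2 Yy → 4 Y_ (out of 4)
Genotype classes (out of 4 × 4 = 16): W_Y_ = 2×4 = 8; wwY_ = 2×4 = 8
Apply the phenotype rules: W_Y_ (8) → white; wwY_ (8) → yellow
Phenotype counts (out of 16): 8 white, 8 yellow
white: 8 out of 16 → fraction 1/2
Expected count = 1/2 × 1168 = 584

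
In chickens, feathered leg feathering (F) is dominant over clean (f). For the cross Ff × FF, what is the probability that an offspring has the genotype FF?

Punnett square for Ff × FF:
Offspring genotypes: 2 FF, 2 Ff
Total offspring: 4
Count with target: 2
Probability: 2/4 = 1/2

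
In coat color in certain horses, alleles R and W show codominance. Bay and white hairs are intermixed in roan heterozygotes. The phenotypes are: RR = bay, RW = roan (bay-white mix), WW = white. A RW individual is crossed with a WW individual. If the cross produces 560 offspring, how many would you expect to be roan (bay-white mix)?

Punnett square for RW × WW:
Offspring genotypes: 2 RW, 2 WW
Phenotype counts: 2 roan (bay-white mix), 2 white
roan (bay-white mix): 2 out of 4 → fraction 1/2
Expected count = 1/2 × 560 = 280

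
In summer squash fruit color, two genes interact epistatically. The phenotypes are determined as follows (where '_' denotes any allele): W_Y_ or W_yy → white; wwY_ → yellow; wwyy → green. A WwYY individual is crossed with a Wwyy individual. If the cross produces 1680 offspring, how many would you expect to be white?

Cross: WwYY × Wwyy — consider each gene separately:
W gene: Ww × Ww → 1 WW, 2 Ww, 1 ww → 3 W_ : 1 ww (out of 4)
Y gene: YY × yy → 4 Yy → 4 Y_ (out of 4)
Genotype classes (out of 4 × 4 = 16): W_Y_ = 3×4 = 12; wwY_ = 1×4 = 4
Apply the phenotype rules: W_Y_ (12) → white; wwY_ (4) → yellow
Phenotype counts (out of 16): 12 white, 4 yellow
white: 12 out of 16 → fraction 3/4
Expected count = 3/4 × 1680 = 1260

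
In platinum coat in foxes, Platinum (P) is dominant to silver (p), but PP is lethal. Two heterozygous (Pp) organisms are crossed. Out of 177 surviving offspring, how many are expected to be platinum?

Cross: Pp × Pp
Punnett square offspring (before lethality): 1 PP, 2 Pp, 1 pp
The PP genotype is lethal (embryos die); surviving offspring: 2 Pp, 1 pp
platinum: 2 out of 3 → fraction 2/3
Expected count = 2/3 × 177 = 118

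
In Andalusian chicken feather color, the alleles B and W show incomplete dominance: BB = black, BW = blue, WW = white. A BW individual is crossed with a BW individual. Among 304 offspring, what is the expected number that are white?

Punnett square for BW × BW:
Offspring genotypes: 1 BB, 2 BW, 1 WW
Phenotype counts: 1 black, 2 blue, 1 white
white: 1 out of 4 → fraction 1/4
Expected count = 1/4 × 304 = 76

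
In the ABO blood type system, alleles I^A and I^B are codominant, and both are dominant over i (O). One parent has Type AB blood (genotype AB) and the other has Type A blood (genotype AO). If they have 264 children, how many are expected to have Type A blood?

Cross: AB × AO
Possible offspring genotypes: 1 AA, 1 AO, 1 AB, 1 BO
Blood type counts: 2 Type A, 1 Type AB, 1 Type B
Probability of Type A: 2/4 = 1/2
Expected count = 1/2 × 264 = 132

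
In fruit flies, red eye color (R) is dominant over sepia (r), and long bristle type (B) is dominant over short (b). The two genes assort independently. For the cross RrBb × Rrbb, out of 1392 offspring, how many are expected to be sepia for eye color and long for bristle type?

Dihybrid cross RrBb × Rrbb — consider each gene separately:
eye color: Rr × Rr → 1 RR, 2 Rr, 1 rr → 3 R_ : 1 rr (out of 4)
bristle type: Bb × bb → 2 Bb, 2 bb → 2 B_ : 2 bb (out of 4)
Looking for: sepia (rr) and long (B_)
P(sepia) = 1/4, P(long) = 2/4
P(both) = 1/4 × 2/4 = 2/16 = 1/8
Expected count = 1/8 × 1392 = 174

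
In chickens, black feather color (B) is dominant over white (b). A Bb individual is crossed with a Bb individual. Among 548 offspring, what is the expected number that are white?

Punnett square for Bb × Bb:
Offspring genotypes: 1 BB, 2 Bb, 1 bb
black: 3, white: 1
white: 1 out of 4 → fraction 1/4
Expected count = 1/4 × 548 = 137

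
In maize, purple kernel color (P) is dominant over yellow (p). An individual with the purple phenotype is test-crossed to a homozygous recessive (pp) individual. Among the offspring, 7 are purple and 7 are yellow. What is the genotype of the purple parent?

Test cross: ? × pp
Offspring: 7 purple, 7 yellow — approximately 1:1.
A 1:1 ratio in a test cross indicates the unknown parent is heterozygous (Pp).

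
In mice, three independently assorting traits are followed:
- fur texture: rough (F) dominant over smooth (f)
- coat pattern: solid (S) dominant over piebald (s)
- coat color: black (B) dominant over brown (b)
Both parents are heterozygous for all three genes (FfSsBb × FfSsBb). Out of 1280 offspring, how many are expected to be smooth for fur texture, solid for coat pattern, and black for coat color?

Trihybrid cross: FfSsBb × FfSsBb
Each trait segregates independently with a 3:1 phenotypic ratio, so each gene contributes 3/4 (dominant) or 1/4 (recessive).
Target: smooth (fur texture), solid (coat pattern), black (coat color)
Probability = product of independent per-trait probabilities
= 1/4 × 3/4 × 3/4 = 9/64
Expected count = 9/64 × 1280 = 180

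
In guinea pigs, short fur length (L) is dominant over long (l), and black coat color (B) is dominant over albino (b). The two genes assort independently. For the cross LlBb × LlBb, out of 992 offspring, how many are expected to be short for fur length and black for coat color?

Dihybrid cross LlBb × LlBb — consider each gene separately:
fur length: Ll × Ll → 1 LL, 2 Ll, 1 ll → 3 L_ : 1 ll (out of 4)
coat color: Bb × Bb → 1 BB, 2 Bb, 1 bb → 3 B_ : 1 bb (out of 4)
Looking for: short (L_) and black (B_)
P(short) = 3/4, P(black) = 3/4
P(both) = 3/4 × 3/4 = 9/16
Expected count = 9/16 × 992 = 558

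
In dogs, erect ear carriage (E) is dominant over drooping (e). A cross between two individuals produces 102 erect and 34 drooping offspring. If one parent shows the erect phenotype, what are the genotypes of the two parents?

Observed offspring: 102 erect, 34 drooping
The observed ratio simplifies to 3:1. Drooping (ee) offspring appear, so each parent must contribute one e allele. The parent stated to show erect carries E, so it is Ee. The other parent is then either Ee or ee: Ee × ee would give a 1:1 split, whereas Ee × Ee gives 3:1 — matching the data. So both parents are heterozygous (Ee × Ee).
Parent genotypes: Ee × Ee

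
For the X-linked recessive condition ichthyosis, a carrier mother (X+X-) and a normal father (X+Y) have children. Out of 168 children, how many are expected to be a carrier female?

Cross: X+X- × X+Y
Offspring: 1 X+X+, 1 X+Y, 1 X+X-, 1 X-Y
Probability of a carrier female: 1/4
Expected count = 1/4 × 168 = 42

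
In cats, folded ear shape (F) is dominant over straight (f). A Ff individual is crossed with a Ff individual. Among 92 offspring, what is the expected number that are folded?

Punnett square for Ff × Ff:
Offspring genotypes: 1 FF, 2 Ff, 1 ff
folded: 3, straight: 1
folded: 3 out of 4 → fraction 3/4
Expected count = 3/4 × 92 = 69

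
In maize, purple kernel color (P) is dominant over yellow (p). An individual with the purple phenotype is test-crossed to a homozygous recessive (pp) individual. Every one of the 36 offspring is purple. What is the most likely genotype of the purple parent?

Test cross: ? × pp
All offspring are purple.
If the unknown parent were heterozygous (Pp), about half of 36 offspring would be yellow; none are. The unknown parent is most likely homozygous dominant (PP).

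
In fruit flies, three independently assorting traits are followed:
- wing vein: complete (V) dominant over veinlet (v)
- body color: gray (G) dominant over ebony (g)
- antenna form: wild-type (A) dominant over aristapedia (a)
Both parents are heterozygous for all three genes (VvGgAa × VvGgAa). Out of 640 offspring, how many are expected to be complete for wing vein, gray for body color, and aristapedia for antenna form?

Trihybrid cross: VvGgAa × VvGgAa
Each trait segregates independently with a 3:1 phenotypic ratio, so each gene contributes 3/4 (dominant) or 1/4 (recessive).
Target: complete (wing vein), gray (body color), aristapedia (antenna form)
Probability = product of independent per-trait probabilities
= 3/4 × 3/4 × 1/4 = 9/64
Expected count = 9/64 × 640 = 90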